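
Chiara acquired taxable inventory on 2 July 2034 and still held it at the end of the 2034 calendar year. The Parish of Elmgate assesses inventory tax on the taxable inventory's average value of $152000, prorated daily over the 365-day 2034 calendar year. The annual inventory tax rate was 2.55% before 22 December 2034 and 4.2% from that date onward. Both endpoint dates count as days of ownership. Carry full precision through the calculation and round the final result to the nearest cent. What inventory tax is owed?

2 July – 21 December 2034: 173 days at 2.55% → $152000 × 2.55% × 173/365 = $1837.1178
22 December – 31 December 2034: 10 days at 4.2% → $152000 × 4.2% × 10/365 = $174.9041
Total = $2012.0219

$2012.02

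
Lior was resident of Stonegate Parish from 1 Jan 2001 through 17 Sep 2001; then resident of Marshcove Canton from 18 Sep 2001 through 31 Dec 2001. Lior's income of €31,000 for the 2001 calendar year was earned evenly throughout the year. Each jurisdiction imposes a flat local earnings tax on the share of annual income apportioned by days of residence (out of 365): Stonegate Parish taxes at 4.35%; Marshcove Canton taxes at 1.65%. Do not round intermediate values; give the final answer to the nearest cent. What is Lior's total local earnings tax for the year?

Stonegate Parish, 1 Jan – 17 Sep 2001: 260 days → €31,000 × 4.35% × 260/365 = €960.5753
Marshcove Canton, 18 Sep – 31 Dec 2001: 105 days → €31,000 × 1.65% × 105/365 = €147.1438
Total = €1,107.7192

€1,107.72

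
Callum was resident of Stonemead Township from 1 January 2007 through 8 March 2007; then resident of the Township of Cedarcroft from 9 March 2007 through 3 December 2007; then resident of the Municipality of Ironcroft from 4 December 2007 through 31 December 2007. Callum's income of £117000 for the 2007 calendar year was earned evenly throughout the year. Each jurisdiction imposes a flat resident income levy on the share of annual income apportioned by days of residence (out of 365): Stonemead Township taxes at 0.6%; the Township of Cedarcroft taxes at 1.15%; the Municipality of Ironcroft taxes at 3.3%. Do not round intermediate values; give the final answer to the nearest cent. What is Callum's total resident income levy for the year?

Stonemead Township, 1 January – 8 March 2007: 67 days → £117000 × 0.6% × 67/365 = £128.8603
The Township of Cedarcroft, 9 March – 3 December 2007: 270 days → £117000 × 1.15% × 270/365 = £995.3014
The Municipality of Ironcroft, 4 December – 31 December 2007: 28 days → £117000 × 3.3% × 28/365 = £296.1863
Total = £1420.3479

£1420.35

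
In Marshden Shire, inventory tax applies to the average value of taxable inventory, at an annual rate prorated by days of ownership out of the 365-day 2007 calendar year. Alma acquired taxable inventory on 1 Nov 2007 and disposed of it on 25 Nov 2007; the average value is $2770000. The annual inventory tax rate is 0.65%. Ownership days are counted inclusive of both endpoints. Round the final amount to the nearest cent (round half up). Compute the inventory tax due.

Days held (1 Nov – 25 Nov 2007): 25 out of 365
Tax = $2770000 × 0.65% × 25/365 = $1233.2192

$1233.22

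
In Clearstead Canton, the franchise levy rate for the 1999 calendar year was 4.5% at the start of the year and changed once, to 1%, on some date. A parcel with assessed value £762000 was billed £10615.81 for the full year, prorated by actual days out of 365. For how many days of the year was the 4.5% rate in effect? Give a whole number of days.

41 days

Let d = days at the first rate; then 365 − d days at the second rate.
£762000 × [4.5%·d + 1%·(365−d)] / 365 = £10615.81
Solving gives d = 41, so the new rate took effect on February 11, 1999.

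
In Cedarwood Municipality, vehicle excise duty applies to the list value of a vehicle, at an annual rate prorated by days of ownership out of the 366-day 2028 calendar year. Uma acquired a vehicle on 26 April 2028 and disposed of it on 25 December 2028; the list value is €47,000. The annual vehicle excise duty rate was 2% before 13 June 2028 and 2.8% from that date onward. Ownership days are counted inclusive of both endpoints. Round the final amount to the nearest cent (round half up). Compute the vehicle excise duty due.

26 April – 12 June 2028: 48 days at 2% → €47,000 × 2% × 48/366 = €123.2787
13 June – 25 December 2028: 196 days at 2.8% → €47,000 × 2.8% × 196/366 = €704.7432
Total = €828.0219

€828.02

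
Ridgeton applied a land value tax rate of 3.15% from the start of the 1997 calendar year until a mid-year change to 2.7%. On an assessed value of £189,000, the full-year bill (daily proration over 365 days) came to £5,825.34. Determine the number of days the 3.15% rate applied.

310 days

Let d = days at the first rate; then 365 − d days at the second rate.
£189,000 × [3.15%·d + 2.7%·(365−d)] / 365 = £5,825.34
Solving gives d = 310, so the new rate took effect on 7 November 1997.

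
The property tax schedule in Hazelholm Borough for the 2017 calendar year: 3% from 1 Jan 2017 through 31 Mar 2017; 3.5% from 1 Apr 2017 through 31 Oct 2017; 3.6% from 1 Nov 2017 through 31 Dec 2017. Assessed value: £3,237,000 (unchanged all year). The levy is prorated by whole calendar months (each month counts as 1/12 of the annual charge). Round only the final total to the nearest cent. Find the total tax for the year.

£109,788.25

1 Jan – 31 Mar 2017: 3 months at 3% → £3,237,000 × 3% × 3/12 = £24,277.5000
1 Apr – 31 Oct 2017: 7 months at 3.5% → £3,237,000 × 3.5% × 7/12 = £66,088.7500
1 Nov – 31 Dec 2017: 2 months at 3.6% → £3,237,000 × 3.6% × 2/12 = £19,422.0000
Total = £109,788.2500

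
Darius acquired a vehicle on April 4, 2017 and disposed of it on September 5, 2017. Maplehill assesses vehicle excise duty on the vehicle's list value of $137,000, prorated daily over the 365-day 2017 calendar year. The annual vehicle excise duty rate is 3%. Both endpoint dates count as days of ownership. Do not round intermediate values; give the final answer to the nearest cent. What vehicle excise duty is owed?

Days held (April 4 – September 5, 2017): 155 out of 365
Tax = $137,000 × 3% × 155/365 = $1,745.3425

$1,745.34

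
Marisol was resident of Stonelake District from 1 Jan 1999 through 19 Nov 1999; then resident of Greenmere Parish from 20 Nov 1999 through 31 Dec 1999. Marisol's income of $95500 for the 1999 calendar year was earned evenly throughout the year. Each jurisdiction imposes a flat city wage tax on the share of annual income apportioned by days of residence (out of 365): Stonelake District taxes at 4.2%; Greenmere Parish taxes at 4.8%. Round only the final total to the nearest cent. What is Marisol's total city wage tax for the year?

Stonelake District, 1 Jan – 19 Nov 1999: 323 days → $95500 × 4.2% × 323/365 = $3549.4603
Greenmere Parish, 20 Nov – 31 Dec 1999: 42 days → $95500 × 4.8% × 42/365 = $527.4740
Total = $4076.9342

$4076.93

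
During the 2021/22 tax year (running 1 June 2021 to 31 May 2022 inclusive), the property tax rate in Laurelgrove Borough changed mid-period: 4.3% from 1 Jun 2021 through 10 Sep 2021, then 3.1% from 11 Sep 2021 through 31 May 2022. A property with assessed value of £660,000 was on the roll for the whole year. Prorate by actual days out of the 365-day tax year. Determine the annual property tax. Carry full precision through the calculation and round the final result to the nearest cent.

£22,673.26

1 Jun – 10 Sep 2021: 102 days at 4.3% → £660,000 × 4.3% × 102/365 = £7,930.8493
11 Sep 2021 – 31 May 2022: 263 days at 3.1% → £660,000 × 3.1% × 263/365 = £14,742.4110
Total = £22,673.2603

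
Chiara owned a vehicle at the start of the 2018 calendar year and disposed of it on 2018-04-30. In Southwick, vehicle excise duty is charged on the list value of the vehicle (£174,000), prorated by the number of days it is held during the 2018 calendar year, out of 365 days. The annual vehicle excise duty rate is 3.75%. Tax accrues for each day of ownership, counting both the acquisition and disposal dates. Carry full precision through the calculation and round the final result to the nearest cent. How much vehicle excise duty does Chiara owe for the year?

Days held (2018-01-01 to 2018-04-30): 120 out of 365
Tax = £174,000 × 3.75% × 120/365 = £2,145.2055

£2,145.21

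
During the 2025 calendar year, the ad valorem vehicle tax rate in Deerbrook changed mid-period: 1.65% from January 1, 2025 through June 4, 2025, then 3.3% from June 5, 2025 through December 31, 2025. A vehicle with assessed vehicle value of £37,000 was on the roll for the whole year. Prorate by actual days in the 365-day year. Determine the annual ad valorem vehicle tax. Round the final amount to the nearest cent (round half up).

£961.75

January 1 – June 4, 2025: 155 days at 1.65% → £37,000 × 1.65% × 155/365 = £259.2534
June 5 – December 31, 2025: 210 days at 3.3% → £37,000 × 3.3% × 210/365 = £702.4932
Total = £961.7466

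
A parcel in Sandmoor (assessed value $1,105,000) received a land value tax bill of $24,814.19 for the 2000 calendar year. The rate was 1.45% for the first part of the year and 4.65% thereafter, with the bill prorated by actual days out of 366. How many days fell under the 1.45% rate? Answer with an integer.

275 days

Let d = days at the first rate; then 366 − d days at the second rate.
$1,105,000 × [1.45%·d + 4.65%·(366−d)] / 366 = $24,814.19
Solving gives d = 275, so the new rate took effect on 2 October 2000.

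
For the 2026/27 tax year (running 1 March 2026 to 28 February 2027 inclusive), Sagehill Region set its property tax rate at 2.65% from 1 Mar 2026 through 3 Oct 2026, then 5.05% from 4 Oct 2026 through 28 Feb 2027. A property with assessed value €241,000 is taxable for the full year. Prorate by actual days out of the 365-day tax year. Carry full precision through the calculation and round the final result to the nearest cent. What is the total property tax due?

1 Mar – 3 Oct 2026: 217 days at 2.65% → €241,000 × 2.65% × 217/365 = €3,796.9055
4 Oct 2026 – 28 Feb 2027: 148 days at 5.05% → €241,000 × 5.05% × 148/365 = €4,934.8877
Total = €8,731.7932

€8,731.79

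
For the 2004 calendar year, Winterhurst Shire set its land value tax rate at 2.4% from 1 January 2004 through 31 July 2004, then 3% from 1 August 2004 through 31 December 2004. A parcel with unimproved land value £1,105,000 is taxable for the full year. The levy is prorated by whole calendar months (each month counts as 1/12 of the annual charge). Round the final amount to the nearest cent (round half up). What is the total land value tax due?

£29,282.50

1 January – 31 July 2004: 7 months at 2.4% → £1,105,000 × 2.4% × 7/12 = £15,470.0000
1 August – 31 December 2004: 5 months at 3% → £1,105,000 × 3% × 5/12 = £13,812.5000
Total = £29,282.5000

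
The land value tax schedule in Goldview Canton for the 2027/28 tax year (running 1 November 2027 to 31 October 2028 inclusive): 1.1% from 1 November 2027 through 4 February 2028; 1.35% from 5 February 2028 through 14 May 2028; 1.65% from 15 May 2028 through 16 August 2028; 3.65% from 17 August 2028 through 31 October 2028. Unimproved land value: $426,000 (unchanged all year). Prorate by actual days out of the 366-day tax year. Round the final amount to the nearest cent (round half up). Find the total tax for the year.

1 November 2027 – 4 February 2028: 96 days at 1.1% → $426,000 × 1.1% × 96/366 = $1,229.1148
5 February – 14 May 2028: 100 days at 1.35% → $426,000 × 1.35% × 100/366 = $1,571.3115
15 May – 16 August 2028: 94 days at 1.65% → $426,000 × 1.65% × 94/366 = $1,805.2623
17 August – 31 October 2028: 76 days at 3.65% → $426,000 × 3.65% × 76/366 = $3,228.7541
Total = $7,834.4426

$7,834.44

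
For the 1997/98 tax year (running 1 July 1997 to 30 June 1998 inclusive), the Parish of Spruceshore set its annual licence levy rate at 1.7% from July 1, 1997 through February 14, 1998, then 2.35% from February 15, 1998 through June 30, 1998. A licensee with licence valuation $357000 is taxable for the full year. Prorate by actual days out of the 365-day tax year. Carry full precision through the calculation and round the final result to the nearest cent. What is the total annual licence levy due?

$6933.62

July 1, 1997 – February 14, 1998: 229 days at 1.7% → $357000 × 1.7% × 229/365 = $3807.6740
February 15 – June 30, 1998: 136 days at 2.35% → $357000 × 2.35% × 136/365 = $3125.9507
Total = $6933.6247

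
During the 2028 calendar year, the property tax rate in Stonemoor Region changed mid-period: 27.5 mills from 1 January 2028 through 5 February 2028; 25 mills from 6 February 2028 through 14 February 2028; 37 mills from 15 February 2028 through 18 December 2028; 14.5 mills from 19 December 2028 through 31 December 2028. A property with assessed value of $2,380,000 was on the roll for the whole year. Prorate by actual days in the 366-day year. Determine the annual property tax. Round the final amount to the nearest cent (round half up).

$83,231.72

1 January – 5 February 2028: 36 days at 27.5 mills → $2,380,000 × 2.75% × 36/366 = $6,437.7049
6 February – 14 February 2028: 9 days at 25 mills → $2,380,000 × 2.5% × 9/366 = $1,463.1148
15 February – 18 December 2028: 308 days at 37 mills → $2,380,000 × 3.7% × 308/366 = $74,105.1366
19 December – 31 December 2028: 13 days at 14.5 mills → $2,380,000 × 1.45% × 13/366 = $1,225.7650
Total = $83,231.7213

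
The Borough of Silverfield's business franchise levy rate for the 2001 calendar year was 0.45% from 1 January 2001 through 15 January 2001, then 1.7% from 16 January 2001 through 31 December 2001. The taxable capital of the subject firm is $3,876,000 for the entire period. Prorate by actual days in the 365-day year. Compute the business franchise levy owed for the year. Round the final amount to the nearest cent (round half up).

$63,900.90

1 January – 15 January 2001: 15 days at 0.45% → $3,876,000 × 0.45% × 15/365 = $716.7945
16 January – 31 December 2001: 350 days at 1.7% → $3,876,000 × 1.7% × 350/365 = $63,184.1096
Total = $63,900.9041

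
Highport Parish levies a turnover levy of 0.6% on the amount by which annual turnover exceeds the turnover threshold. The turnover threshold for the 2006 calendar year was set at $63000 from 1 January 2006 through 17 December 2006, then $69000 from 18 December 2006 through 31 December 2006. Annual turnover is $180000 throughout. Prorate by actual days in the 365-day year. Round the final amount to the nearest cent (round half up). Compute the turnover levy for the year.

1 January – 17 December 2006: 351 days, exemption $63000 → ($180000 − $63000) × 0.6% × 351/365 = $675.0740
18 December – 31 December 2006: 14 days, exemption $69000 → ($180000 − $69000) × 0.6% × 14/365 = $25.5452
Total = $700.6192

$700.62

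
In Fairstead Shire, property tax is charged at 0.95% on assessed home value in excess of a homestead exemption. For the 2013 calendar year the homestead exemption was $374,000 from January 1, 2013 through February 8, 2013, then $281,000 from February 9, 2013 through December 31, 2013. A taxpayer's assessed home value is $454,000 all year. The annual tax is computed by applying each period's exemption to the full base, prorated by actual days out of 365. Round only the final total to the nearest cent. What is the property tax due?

$1,549.10

January 1 – February 8, 2013: 39 days, exemption $374,000 → ($454,000 − $374,000) × 0.95% × 39/365 = $81.2055
February 9 – December 31, 2013: 326 days, exemption $281,000 → ($454,000 − $281,000) × 0.95% × 326/365 = $1,467.8932
Total = $1,549.0986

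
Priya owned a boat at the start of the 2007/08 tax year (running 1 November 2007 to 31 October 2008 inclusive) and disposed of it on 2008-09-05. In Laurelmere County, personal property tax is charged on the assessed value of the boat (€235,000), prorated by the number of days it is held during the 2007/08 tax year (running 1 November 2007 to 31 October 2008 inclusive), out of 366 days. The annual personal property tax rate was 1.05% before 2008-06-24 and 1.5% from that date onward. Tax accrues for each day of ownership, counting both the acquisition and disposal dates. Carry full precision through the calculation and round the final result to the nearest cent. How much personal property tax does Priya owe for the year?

€2,303.77

2007-11-01 to 2008-06-23: 236 days at 1.05% → €235,000 × 1.05% × 236/366 = €1,591.0656
2008-06-24 to 2008-09-05: 74 days at 1.5% → €235,000 × 1.5% × 74/366 = €712.7049
Total = €2,303.7705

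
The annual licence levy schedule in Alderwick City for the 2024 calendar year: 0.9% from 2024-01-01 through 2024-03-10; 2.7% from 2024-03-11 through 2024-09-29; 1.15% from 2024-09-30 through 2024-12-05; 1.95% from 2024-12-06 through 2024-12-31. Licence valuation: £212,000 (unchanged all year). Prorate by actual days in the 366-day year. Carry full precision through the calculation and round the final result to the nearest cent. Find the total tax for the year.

2024-01-01 to 2024-03-10: 70 days at 0.9% → £212,000 × 0.9% × 70/366 = £364.9180
2024-03-11 to 2024-09-29: 203 days at 2.7% → £212,000 × 2.7% × 203/366 = £3,174.7869
2024-09-30 to 2024-12-05: 67 days at 1.15% → £212,000 × 1.15% × 67/366 = £446.3005
2024-12-06 to 2024-12-31: 26 days at 1.95% → £212,000 × 1.95% × 26/366 = £293.6721
Total = £4,279.6776

£4,279.68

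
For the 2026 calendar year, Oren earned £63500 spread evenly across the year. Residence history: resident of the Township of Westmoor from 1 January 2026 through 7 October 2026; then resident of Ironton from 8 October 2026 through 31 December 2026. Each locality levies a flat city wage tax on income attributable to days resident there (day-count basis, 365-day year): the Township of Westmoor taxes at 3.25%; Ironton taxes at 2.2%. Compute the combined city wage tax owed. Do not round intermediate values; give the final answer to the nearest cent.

£1908.48

The Township of Westmoor, 1 January – 7 October 2026: 280 days → £63500 × 3.25% × 280/365 = £1583.1507
Ironton, 8 October – 31 December 2026: 85 days → £63500 × 2.2% × 85/365 = £325.3288
Total = £1908.4795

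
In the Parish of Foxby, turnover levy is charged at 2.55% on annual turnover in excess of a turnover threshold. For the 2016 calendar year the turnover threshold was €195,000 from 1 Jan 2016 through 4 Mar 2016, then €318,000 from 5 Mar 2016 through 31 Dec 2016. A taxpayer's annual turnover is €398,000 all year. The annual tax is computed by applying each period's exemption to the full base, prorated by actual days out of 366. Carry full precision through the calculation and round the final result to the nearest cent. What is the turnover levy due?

1 Jan – 4 Mar 2016: 64 days, exemption €195,000 → (€398,000 − €195,000) × 2.55% × 64/366 = €905.1803
5 Mar – 31 Dec 2016: 302 days, exemption €318,000 → (€398,000 − €318,000) × 2.55% × 302/366 = €1,683.2787
Total = €2,588.4590

€2,588.46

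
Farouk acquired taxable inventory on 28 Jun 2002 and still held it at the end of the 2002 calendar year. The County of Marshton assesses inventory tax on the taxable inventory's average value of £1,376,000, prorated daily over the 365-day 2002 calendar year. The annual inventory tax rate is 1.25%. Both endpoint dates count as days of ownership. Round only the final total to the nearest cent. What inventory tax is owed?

Days held (28 Jun – 31 Dec 2002): 187 out of 365
Tax = £1,376,000 × 1.25% × 187/365 = £8,812.0548

£8,812.05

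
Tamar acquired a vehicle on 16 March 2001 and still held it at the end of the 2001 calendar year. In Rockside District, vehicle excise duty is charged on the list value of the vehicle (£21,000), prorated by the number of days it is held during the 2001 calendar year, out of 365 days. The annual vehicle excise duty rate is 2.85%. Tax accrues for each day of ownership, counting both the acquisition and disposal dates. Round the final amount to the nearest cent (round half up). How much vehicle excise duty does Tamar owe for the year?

£477.16

Days held (16 March – 31 December 2001): 291 out of 365
Tax = £21,000 × 2.85% × 291/365 = £477.1603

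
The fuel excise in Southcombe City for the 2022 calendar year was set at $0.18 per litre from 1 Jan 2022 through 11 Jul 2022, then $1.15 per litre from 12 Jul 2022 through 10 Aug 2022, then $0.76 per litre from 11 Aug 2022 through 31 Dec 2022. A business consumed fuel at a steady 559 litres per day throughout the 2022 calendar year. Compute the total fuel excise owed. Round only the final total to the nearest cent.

1 Jan – 11 Jul 2022: 192 days × 559 litres/day = 107,328 litres at $0.18/litre → $19,319.04
12 Jul – 10 Aug 2022: 30 days × 559 litres/day = 16,770 litres at $1.15/litre → $19,285.50
11 Aug – 31 Dec 2022: 143 days × 559 litres/day = 79,937 litres at $0.76/litre → $60,752.12

$99,356.66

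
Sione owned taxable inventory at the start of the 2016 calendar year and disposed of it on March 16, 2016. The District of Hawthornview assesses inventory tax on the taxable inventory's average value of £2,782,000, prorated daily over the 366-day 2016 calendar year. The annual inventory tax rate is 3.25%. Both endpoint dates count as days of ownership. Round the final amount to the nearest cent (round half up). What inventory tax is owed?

Days held (January 1 – March 16, 2016): 76 out of 366
Tax = £2,782,000 × 3.25% × 76/366 = £18,774.6995

£18,774.70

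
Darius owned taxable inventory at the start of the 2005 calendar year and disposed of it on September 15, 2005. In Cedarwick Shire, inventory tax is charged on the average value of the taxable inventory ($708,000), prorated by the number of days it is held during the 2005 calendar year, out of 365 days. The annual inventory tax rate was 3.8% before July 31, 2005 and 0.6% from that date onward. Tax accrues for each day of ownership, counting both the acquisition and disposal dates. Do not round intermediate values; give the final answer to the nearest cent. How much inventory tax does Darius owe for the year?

$16,099.73

January 1 – July 30, 2005: 211 days at 3.8% → $708,000 × 3.8% × 211/365 = $15,552.7233
July 31 – September 15, 2005: 47 days at 0.6% → $708,000 × 0.6% × 47/365 = $547.0027
Total = $16,099.7260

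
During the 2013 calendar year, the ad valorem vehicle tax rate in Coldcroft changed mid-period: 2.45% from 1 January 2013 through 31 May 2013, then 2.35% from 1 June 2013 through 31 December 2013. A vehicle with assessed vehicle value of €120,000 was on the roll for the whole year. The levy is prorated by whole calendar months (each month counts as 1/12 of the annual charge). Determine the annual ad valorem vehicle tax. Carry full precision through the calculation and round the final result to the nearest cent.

1 January – 31 May 2013: 5 months at 2.45% → €120,000 × 2.45% × 5/12 = €1,225.0000
1 June – 31 December 2013: 7 months at 2.35% → €120,000 × 2.35% × 7/12 = €1,645.0000
Total = €2,870.0000

€2,870.00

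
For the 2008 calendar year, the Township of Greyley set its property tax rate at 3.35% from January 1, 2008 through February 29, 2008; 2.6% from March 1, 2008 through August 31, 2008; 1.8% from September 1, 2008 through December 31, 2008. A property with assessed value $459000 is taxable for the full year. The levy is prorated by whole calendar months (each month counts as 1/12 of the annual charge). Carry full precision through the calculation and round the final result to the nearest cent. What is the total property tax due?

January 1 – February 29, 2008: 2 months at 3.35% → $459000 × 3.35% × 2/12 = $2562.7500
March 1 – August 31, 2008: 6 months at 2.6% → $459000 × 2.6% × 6/12 = $5967.0000
September 1 – December 31, 2008: 4 months at 1.8% → $459000 × 1.8% × 4/12 = $2754.0000
Total = $11283.7500

$11283.75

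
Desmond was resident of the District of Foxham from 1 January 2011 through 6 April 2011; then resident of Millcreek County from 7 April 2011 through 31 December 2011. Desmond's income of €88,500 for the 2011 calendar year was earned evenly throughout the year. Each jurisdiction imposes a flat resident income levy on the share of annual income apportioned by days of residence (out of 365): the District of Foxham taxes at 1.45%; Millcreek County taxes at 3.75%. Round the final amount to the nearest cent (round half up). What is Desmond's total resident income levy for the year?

The District of Foxham, 1 January – 6 April 2011: 96 days → €88,500 × 1.45% × 96/365 = €337.5123
Millcreek County, 7 April – 31 December 2011: 269 days → €88,500 × 3.75% × 269/365 = €2,445.8733
Total = €2,783.3856

€2,783.39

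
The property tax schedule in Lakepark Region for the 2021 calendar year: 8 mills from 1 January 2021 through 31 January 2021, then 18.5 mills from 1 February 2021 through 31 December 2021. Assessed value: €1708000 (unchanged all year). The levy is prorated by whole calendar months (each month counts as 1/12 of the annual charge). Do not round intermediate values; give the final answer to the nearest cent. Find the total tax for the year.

€30103.50

1 January – 31 January 2021: 1 month at 8 mills → €1708000 × 0.8% × 1/12 = €1138.6667
1 February – 31 December 2021: 11 months at 18.5 mills → €1708000 × 1.85% × 11/12 = €28964.8333
Total = €30103.5000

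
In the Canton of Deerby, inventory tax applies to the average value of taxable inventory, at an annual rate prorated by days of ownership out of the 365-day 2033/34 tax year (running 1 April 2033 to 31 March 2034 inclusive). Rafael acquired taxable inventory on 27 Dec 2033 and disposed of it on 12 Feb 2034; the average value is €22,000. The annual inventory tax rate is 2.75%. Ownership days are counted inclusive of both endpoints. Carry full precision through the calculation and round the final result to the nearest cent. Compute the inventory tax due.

Days held (27 Dec 2033 – 12 Feb 2034): 48 out of 365
Tax = €22,000 × 2.75% × 48/365 = €79.5616

€79.56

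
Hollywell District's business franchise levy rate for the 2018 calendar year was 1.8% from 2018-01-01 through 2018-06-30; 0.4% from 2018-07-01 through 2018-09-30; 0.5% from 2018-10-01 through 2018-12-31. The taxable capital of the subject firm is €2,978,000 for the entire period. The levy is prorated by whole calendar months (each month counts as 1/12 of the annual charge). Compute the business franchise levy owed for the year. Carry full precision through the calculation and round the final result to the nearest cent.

€33,502.50

2018-01-01 to 2018-06-30: 6 months at 1.8% → €2,978,000 × 1.8% × 6/12 = €26,802.0000
2018-07-01 to 2018-09-30: 3 months at 0.4% → €2,978,000 × 0.4% × 3/12 = €2,978.0000
2018-10-01 to 2018-12-31: 3 months at 0.5% → €2,978,000 × 0.5% × 3/12 = €3,722.5000
Total = €33,502.5000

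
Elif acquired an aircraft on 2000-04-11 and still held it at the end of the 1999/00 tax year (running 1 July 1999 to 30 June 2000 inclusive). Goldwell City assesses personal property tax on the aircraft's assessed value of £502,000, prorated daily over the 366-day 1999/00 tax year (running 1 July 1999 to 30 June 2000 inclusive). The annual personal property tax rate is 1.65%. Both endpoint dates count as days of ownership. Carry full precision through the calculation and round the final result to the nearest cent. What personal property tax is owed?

Days held (2000-04-11 to 2000-06-30): 81 out of 366
Tax = £502,000 × 1.65% × 81/366 = £1,833.1230

£1,833.12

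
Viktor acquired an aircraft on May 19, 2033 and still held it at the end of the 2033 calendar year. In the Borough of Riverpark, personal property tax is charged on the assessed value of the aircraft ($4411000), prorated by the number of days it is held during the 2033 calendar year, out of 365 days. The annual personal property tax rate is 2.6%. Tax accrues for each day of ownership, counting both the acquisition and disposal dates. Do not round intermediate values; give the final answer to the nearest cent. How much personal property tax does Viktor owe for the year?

Days held (May 19 – December 31, 2033): 227 out of 365
Tax = $4411000 × 2.6% × 227/365 = $71325.2658

$71325.27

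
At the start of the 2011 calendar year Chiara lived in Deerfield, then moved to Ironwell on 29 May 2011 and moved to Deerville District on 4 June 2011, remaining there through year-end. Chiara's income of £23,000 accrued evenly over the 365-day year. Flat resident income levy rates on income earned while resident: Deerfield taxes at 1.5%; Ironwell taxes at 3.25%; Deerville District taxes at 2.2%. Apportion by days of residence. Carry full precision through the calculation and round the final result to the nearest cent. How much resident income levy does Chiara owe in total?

Deerfield, 1 January – 28 May 2011: 148 days → £23,000 × 1.5% × 148/365 = £139.8904
Ironwell, 29 May – 3 June 2011: 6 days → £23,000 × 3.25% × 6/365 = £12.2877
Deerville District, 4 June – 31 December 2011: 211 days → £23,000 × 2.2% × 211/365 = £292.5096
Total = £444.6877

£444.69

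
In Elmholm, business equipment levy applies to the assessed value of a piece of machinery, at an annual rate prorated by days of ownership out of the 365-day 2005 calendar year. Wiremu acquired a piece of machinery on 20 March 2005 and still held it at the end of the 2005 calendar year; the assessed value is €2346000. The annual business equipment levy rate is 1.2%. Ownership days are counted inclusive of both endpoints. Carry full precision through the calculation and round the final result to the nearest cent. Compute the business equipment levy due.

€22135.96

Days held (20 March – 31 December 2005): 287 out of 365
Tax = €2346000 × 1.2% × 287/365 = €22135.9562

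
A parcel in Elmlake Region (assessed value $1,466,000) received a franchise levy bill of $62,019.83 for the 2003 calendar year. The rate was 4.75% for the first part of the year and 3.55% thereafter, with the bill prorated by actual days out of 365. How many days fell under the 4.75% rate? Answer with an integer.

207 days

Let d = days at the first rate; then 365 − d days at the second rate.
$1,466,000 × [4.75%·d + 3.55%·(365−d)] / 365 = $62,019.83
Solving gives d = 207, so the new rate took effect on 27 Jul 2003.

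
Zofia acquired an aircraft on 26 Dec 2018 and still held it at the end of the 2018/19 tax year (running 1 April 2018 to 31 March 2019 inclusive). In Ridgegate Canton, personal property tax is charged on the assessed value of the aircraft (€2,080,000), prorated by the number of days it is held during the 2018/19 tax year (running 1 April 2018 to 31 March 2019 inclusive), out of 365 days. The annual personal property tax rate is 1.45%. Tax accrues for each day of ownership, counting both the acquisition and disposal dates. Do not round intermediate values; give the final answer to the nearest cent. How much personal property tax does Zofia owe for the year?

Days held (26 Dec 2018 – 31 Mar 2019): 96 out of 365
Tax = €2,080,000 × 1.45% × 96/365 = €7,932.4932

€7,932.49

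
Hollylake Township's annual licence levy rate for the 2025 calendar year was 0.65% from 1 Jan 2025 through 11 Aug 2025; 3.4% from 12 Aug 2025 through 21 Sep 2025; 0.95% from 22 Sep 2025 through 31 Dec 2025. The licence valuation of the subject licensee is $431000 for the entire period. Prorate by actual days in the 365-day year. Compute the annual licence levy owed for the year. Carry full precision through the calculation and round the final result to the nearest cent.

1 Jan – 11 Aug 2025: 223 days at 0.65% → $431000 × 0.65% × 223/365 = $1711.6014
12 Aug – 21 Sep 2025: 41 days at 3.4% → $431000 × 3.4% × 41/365 = $1646.0658
22 Sep – 31 Dec 2025: 101 days at 0.95% → $431000 × 0.95% × 101/365 = $1132.9986
Total = $4490.6658

$4490.67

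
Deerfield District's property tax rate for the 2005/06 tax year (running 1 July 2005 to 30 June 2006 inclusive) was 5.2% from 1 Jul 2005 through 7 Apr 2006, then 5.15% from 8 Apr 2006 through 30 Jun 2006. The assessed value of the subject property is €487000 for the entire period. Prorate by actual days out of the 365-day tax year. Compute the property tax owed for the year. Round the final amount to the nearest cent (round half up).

€25267.96

1 Jul 2005 – 7 Apr 2006: 281 days at 5.2% → €487000 × 5.2% × 281/365 = €19496.0110
8 Apr – 30 Jun 2006: 84 days at 5.15% → €487000 × 5.15% × 84/365 = €5771.9507
Total = €25267.9616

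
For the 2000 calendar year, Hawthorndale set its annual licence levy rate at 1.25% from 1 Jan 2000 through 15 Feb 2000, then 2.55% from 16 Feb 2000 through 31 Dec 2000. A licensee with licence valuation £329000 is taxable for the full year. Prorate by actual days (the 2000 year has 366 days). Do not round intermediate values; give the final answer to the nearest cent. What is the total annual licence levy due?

£7851.95

1 Jan – 15 Feb 2000: 46 days at 1.25% → £329000 × 1.25% × 46/366 = £516.8716
16 Feb – 31 Dec 2000: 320 days at 2.55% → £329000 × 2.55% × 320/366 = £7335.0820
Total = £7851.9536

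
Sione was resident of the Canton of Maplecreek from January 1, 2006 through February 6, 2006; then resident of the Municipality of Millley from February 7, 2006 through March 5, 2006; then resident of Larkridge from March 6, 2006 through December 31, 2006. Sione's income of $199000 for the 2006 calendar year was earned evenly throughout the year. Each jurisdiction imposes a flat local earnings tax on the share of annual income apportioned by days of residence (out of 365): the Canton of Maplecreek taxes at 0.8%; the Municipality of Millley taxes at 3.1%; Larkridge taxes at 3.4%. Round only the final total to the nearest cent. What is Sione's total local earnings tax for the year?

$6197.35

The Canton of Maplecreek, January 1 – February 6, 2006: 37 days → $199000 × 0.8% × 37/365 = $161.3808
The Municipality of Millley, February 7 – March 5, 2006: 27 days → $199000 × 3.1% × 27/365 = $456.3370
Larkridge, March 6 – December 31, 2006: 301 days → $199000 × 3.4% × 301/365 = $5579.6329
Total = $6197.3507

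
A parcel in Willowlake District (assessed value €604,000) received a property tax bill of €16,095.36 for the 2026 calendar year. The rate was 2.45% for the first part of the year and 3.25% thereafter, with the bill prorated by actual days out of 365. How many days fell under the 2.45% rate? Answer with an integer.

267 days

Let d = days at the first rate; then 365 − d days at the second rate.
€604,000 × [2.45%·d + 3.25%·(365−d)] / 365 = €16,095.36
Solving gives d = 267, so the new rate took effect on 25 September 2026.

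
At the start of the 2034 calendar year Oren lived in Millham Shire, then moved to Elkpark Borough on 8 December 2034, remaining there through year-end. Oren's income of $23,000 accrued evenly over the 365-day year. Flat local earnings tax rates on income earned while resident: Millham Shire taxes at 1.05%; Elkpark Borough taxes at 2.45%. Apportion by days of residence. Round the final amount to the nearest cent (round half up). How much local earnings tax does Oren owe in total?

Millham Shire, 1 January – 7 December 2034: 341 days → $23,000 × 1.05% × 341/365 = $225.6205
Elkpark Borough, 8 December – 31 December 2034: 24 days → $23,000 × 2.45% × 24/365 = $37.0521
Total = $262.6726

$262.67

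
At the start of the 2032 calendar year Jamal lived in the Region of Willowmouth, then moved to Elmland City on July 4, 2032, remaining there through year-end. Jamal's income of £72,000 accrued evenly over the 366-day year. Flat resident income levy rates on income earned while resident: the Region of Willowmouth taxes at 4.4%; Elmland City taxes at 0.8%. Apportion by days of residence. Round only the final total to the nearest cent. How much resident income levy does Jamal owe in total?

£1,886.16

The Region of Willowmouth, January 1 – July 3, 2032: 185 days → £72,000 × 4.4% × 185/366 = £1,601.3115
Elmland City, July 4 – December 31, 2032: 181 days → £72,000 × 0.8% × 181/366 = £284.8525
Total = £1,886.1639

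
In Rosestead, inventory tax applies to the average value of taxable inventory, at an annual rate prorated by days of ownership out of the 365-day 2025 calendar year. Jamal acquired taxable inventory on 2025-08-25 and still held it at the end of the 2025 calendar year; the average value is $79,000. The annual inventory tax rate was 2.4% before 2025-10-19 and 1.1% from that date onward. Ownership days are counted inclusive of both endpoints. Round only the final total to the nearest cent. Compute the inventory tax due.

2025-08-25 to 2025-10-18: 55 days at 2.4% → $79,000 × 2.4% × 55/365 = $285.6986
2025-10-19 to 2025-12-31: 74 days at 1.1% → $79,000 × 1.1% × 74/365 = $176.1808
Total = $461.8795

$461.88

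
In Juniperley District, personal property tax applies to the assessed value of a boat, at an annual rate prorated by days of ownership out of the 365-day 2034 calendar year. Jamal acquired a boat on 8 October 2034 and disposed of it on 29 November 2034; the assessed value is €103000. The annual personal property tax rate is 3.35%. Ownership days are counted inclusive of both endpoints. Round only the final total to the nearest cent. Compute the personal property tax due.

Days held (8 October – 29 November 2034): 53 out of 365
Tax = €103000 × 3.35% × 53/365 = €501.0315

€501.03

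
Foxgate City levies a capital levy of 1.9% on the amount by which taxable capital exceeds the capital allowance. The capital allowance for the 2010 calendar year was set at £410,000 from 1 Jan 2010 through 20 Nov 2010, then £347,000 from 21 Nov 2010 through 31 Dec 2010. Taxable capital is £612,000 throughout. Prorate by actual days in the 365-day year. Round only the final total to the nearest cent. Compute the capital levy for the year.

£3,972.46

1 Jan – 20 Nov 2010: 324 days, exemption £410,000 → (£612,000 − £410,000) × 1.9% × 324/365 = £3,406.8822
21 Nov – 31 Dec 2010: 41 days, exemption £347,000 → (£612,000 − £347,000) × 1.9% × 41/365 = £565.5753
Total = £3,972.4575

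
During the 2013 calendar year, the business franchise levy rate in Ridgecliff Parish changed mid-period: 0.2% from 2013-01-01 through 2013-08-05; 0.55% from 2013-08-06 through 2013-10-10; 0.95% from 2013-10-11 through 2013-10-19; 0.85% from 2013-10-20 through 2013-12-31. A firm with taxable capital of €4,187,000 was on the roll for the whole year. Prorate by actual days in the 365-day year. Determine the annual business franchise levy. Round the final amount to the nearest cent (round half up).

2013-01-01 to 2013-08-05: 217 days at 0.2% → €4,187,000 × 0.2% × 217/365 = €4,978.5151
2013-08-06 to 2013-10-10: 66 days at 0.55% → €4,187,000 × 0.55% × 66/365 = €4,164.0575
2013-10-11 to 2013-10-19: 9 days at 0.95% → €4,187,000 × 0.95% × 9/365 = €980.7904
2013-10-20 to 2013-12-31: 73 days at 0.85% → €4,187,000 × 0.85% × 73/365 = €7,117.9000
Total = €17,241.2630

€17,241.26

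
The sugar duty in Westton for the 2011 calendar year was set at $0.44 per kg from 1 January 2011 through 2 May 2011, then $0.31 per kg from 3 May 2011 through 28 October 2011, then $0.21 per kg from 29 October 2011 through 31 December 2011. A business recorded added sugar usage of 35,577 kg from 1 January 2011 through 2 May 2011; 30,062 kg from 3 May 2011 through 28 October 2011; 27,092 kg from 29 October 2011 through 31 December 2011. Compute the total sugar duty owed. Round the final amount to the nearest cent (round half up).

1 January – 2 May 2011: 35,577 kg at $0.44/kg → $15653.88
3 May – 28 October 2011: 30,062 kg at $0.31/kg → $9319.22
29 October – 31 December 2011: 27,092 kg at $0.21/kg → $5689.32

$30662.42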